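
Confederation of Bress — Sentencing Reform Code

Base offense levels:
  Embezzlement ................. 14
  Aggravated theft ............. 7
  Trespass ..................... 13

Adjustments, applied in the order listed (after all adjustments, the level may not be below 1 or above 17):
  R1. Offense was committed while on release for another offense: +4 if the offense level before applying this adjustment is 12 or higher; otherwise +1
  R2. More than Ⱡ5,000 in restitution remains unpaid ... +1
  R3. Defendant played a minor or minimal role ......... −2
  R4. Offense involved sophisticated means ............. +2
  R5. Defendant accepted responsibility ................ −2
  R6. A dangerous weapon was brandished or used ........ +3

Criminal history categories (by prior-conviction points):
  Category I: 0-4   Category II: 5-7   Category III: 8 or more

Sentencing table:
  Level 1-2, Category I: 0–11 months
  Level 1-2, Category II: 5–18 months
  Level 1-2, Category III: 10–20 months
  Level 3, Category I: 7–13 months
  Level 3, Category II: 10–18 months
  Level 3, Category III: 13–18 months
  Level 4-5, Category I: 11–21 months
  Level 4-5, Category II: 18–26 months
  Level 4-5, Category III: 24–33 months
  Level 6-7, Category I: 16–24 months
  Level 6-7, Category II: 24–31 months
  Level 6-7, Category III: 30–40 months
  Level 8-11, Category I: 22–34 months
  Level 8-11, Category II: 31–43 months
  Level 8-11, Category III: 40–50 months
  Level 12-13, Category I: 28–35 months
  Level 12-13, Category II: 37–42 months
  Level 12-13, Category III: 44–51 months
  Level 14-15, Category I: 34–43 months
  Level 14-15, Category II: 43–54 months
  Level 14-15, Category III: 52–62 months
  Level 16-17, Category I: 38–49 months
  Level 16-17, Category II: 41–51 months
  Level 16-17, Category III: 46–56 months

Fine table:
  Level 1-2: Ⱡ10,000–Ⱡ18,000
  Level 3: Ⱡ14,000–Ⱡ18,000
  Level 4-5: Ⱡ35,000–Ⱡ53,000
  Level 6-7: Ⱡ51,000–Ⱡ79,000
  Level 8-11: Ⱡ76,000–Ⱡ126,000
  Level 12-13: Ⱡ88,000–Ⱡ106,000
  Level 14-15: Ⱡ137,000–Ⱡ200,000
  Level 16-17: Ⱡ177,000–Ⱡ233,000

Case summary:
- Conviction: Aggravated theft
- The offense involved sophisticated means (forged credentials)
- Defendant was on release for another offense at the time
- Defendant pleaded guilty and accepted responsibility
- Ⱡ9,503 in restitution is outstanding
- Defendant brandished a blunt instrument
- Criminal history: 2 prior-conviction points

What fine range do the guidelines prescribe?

Base offense level for aggravated theft: 7.
R1 applies (level before this adjustment is 7 < 12, so +1): 7 + 1 = 8.
R2 applies: 8 + 1 = 9.
R4 applies: 9 + 2 = 11.
R5 applies: 11 − 2 = 9.
R6 applies: 9 + 3 = 12.
Final offense level: 12.
Level 12 falls in the 12-13 band.
Fine table: Level 12-13 → Ⱡ88,000–Ⱡ106,000.

Ⱡ88,000–Ⱡ106,000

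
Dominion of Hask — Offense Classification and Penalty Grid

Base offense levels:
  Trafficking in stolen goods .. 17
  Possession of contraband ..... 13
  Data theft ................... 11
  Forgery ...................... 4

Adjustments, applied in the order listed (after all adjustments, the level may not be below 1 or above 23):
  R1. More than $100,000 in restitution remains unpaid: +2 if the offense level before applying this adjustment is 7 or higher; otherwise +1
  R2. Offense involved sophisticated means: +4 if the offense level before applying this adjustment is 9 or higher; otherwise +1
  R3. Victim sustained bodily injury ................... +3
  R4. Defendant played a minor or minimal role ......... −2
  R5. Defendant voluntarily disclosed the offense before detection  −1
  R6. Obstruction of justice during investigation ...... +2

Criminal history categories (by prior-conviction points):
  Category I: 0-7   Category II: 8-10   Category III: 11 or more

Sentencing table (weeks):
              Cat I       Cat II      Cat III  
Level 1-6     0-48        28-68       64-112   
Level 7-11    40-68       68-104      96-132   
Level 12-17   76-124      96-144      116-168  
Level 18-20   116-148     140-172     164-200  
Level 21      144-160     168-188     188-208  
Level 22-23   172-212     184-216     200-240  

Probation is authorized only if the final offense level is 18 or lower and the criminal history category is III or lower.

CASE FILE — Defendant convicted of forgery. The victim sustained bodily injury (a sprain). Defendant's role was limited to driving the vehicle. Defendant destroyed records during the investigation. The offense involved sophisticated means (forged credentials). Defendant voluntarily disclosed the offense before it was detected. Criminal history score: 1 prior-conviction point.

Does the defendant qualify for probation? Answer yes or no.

Yes

Base offense level for forgery: 4.
R2 applies (level before this adjustment is 4 < 9, so +1): 4 + 1 = 5.
R3 applies: 5 + 3 = 8.
R4 applies: 8 − 2 = 6.
R5 applies: 6 − 1 = 5.
R6 applies: 5 + 2 = 7.
Final offense level: 7.
Criminal history: 1 prior point → Category I (0-7).
Level 7 falls in the 7-11 band.
Grid: Level 7-11 × Category I = 40-68 weeks.
Probation check: level 7 ≤ 18 and category I ≤ III → eligible.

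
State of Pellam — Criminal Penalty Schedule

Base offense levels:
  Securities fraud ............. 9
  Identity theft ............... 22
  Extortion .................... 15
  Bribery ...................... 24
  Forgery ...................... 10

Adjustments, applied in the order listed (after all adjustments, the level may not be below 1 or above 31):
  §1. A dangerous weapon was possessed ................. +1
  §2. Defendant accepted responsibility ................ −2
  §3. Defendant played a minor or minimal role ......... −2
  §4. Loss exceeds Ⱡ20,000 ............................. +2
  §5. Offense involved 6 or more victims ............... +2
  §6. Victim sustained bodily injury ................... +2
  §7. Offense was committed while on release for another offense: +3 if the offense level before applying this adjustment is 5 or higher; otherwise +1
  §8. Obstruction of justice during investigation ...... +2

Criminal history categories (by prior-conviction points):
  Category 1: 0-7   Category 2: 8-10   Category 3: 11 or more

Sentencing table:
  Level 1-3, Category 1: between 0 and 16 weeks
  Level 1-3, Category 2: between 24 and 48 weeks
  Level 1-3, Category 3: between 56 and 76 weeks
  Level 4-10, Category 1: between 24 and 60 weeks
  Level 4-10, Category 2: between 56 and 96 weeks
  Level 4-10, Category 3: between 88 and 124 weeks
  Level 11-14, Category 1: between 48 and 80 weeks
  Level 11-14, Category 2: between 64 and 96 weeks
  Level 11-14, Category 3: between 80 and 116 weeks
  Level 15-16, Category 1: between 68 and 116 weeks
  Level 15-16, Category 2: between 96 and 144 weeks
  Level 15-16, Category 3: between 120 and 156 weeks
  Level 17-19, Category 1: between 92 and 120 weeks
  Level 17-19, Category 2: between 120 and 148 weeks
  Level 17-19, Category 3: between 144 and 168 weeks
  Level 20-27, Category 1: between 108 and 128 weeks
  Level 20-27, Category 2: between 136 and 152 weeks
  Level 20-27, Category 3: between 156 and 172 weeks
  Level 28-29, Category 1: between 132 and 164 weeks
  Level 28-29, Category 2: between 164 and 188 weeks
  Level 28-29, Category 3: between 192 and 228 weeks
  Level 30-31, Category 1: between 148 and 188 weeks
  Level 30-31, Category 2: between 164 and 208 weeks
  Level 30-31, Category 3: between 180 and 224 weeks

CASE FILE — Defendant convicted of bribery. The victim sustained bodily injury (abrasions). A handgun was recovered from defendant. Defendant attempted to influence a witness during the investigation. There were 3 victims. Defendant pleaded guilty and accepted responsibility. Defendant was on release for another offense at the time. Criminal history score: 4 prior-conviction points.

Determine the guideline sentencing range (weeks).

148-188 weeks

Base offense level for bribery: 24.
§1 applies: 24 + 1 = 25.
§2 applies: 25 − 2 = 23.
§6 applies: 23 + 2 = 25.
§7 applies (level before this adjustment is 25 ≥ 5, so +3): 25 + 3 = 28.
§8 applies: 28 + 2 = 30.
Final offense level: 30.
Criminal history: 4 prior points → Category 1 (0-7).
Level 30 falls in the 30-31 band.
Grid: Level 30-31 × Category 1 = 148-188 weeks.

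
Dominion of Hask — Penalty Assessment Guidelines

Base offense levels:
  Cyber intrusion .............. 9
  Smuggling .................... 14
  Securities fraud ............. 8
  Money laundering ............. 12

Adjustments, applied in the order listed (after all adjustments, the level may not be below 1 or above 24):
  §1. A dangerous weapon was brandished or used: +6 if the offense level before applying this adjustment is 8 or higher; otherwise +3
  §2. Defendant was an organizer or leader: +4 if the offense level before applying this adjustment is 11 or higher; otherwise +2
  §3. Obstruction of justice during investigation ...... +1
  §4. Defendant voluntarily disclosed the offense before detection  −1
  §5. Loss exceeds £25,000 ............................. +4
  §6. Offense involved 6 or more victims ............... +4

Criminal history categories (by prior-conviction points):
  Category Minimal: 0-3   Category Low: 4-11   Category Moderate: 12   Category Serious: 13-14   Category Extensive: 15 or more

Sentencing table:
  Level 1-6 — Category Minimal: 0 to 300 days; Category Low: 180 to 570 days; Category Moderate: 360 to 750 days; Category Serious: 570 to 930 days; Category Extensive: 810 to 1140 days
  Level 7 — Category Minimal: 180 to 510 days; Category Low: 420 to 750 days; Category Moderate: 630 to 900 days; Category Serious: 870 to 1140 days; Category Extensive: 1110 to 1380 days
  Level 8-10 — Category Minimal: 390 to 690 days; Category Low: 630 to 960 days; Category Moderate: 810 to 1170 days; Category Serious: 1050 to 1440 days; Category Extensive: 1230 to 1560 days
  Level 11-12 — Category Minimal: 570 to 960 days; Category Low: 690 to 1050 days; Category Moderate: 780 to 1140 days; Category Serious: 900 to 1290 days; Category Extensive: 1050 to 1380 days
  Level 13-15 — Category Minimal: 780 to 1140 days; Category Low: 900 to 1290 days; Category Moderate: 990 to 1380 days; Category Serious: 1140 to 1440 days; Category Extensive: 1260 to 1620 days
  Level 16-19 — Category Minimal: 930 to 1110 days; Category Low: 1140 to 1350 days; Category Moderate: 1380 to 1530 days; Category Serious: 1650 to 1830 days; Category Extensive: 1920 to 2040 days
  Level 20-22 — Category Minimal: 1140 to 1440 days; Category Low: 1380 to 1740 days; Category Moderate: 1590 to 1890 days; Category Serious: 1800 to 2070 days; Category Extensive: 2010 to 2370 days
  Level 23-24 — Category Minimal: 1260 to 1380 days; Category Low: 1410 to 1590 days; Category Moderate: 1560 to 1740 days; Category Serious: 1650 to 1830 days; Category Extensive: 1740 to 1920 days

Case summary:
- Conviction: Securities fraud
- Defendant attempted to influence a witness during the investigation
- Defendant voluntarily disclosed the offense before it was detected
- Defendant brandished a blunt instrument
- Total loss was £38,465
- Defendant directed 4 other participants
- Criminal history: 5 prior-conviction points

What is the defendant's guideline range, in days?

1380-1740 days

Base offense level for securities fraud: 8.
§1 applies (level before this adjustment is 8 ≥ 8, so +6): 8 + 6 = 14.
§2 applies (level before this adjustment is 14 ≥ 11, so +4): 14 + 4 = 18.
§3 applies: 18 + 1 = 19.
§4 applies: 19 − 1 = 18.
§5 applies: 18 + 4 = 22.
Final offense level: 22.
Criminal history: 5 prior points → Category Low (4-11).
Level 22 falls in the 20-22 band.
Grid: Level 20-22 × Category Low = 1380-1740 days.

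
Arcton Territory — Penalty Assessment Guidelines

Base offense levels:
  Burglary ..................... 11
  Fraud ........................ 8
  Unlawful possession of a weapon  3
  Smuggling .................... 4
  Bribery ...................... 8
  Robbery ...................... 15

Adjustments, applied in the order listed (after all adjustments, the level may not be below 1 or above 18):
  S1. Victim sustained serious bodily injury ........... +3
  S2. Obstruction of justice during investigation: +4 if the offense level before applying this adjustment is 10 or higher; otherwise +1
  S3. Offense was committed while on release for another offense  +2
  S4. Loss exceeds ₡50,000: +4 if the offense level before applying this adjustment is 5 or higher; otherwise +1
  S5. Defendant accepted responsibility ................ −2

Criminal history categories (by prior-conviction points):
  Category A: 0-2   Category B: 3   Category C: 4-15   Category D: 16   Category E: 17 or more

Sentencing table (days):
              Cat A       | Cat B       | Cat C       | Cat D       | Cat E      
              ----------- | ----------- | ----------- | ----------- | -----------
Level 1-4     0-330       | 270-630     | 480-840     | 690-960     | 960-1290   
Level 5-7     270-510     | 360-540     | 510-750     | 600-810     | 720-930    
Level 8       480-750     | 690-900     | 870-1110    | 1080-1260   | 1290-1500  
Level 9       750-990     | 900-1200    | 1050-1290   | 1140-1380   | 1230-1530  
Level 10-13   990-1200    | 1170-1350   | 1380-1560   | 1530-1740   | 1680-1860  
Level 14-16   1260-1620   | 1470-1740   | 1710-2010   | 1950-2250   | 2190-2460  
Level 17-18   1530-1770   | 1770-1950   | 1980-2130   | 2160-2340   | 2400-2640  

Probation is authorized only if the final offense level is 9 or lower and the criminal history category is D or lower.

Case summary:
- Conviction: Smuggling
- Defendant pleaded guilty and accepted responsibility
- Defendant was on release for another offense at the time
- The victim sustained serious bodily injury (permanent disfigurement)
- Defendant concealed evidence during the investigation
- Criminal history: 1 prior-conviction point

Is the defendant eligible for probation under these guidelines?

Base offense level for smuggling: 4.
S1 applies: 4 + 3 = 7.
S2 applies (level before this adjustment is 7 < 10, so +1): 7 + 1 = 8.
S3 applies: 8 + 2 = 10.
S5 applies: 10 − 2 = 8.
Final offense level: 8.
Criminal history: 1 prior point → Category A (0-2).
Level 8 falls in the 8 band.
Grid: Level 8 × Category A = 480-750 days.
Probation check: level 8 ≤ 9 and category A ≤ D → eligible.

Yes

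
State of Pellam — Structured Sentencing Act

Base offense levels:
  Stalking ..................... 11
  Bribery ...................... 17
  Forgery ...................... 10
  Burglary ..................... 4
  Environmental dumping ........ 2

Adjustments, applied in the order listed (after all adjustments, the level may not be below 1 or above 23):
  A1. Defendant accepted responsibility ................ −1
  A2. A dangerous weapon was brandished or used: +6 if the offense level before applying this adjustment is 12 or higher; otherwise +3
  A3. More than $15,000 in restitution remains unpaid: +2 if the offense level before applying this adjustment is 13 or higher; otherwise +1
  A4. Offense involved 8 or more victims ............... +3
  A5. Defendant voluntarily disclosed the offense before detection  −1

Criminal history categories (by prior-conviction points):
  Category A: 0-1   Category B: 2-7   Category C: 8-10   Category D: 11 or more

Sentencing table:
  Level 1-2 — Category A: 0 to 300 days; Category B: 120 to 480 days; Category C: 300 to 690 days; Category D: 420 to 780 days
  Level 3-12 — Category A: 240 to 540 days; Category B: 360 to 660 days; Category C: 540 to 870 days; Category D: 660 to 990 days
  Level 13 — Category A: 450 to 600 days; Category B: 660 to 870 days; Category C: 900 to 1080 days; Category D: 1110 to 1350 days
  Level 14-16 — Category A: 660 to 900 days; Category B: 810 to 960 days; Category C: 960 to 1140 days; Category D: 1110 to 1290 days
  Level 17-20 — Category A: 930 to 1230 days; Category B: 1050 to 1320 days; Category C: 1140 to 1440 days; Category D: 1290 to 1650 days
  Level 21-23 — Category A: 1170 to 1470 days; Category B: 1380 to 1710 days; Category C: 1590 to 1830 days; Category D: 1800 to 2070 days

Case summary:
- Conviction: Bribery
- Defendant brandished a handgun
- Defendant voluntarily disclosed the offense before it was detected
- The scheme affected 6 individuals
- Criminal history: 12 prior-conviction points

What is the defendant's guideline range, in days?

Base offense level for bribery: 17.
A2 applies (level before this adjustment is 17 ≥ 12, so +6): 17 + 6 = 23.
A3 does not apply.
A4 does not apply.
A5 applies: 23 − 1 = 22.
Final offense level: 22.
Criminal history: 12 prior points → Category D (11+).
Level 22 falls in the 21-23 band.
Grid: Level 21-23 × Category D = 1800-2070 days.

1800-2070 days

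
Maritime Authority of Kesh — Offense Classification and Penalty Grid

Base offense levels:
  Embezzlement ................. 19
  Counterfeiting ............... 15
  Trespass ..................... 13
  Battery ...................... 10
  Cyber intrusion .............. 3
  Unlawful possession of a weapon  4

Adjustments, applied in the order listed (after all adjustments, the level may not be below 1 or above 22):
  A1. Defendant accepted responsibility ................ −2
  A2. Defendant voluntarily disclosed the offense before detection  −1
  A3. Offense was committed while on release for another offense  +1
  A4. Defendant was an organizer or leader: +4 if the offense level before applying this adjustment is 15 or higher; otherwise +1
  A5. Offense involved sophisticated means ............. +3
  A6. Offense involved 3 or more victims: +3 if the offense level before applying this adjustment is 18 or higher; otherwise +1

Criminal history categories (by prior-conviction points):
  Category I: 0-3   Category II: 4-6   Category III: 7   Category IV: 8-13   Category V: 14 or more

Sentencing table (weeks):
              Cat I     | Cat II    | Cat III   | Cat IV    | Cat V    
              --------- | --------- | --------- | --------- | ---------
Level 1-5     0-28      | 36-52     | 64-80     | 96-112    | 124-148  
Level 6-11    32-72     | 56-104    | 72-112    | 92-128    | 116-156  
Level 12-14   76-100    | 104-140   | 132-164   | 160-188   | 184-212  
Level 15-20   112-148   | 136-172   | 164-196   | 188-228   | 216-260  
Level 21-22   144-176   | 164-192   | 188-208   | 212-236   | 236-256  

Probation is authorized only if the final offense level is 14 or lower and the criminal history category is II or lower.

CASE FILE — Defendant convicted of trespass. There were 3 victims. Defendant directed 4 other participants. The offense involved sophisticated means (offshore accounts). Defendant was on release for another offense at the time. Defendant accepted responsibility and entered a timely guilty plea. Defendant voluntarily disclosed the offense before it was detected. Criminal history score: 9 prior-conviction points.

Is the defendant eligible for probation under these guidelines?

Base offense level for trespass: 13.
A1 applies: 13 − 2 = 11.
A2 applies: 11 − 1 = 10.
A3 applies: 10 + 1 = 11.
A4 applies (level before this adjustment is 11 < 15, so +1): 11 + 1 = 12.
A5 applies: 12 + 3 = 15.
A6 applies (level before this adjustment is 15 < 18, so +1): 15 + 1 = 16.
Final offense level: 16.
Criminal history: 9 prior points → Category IV (8-13).
Level 16 falls in the 15-20 band.
Grid: Level 15-20 × Category IV = 188-228 weeks.
Probation check: level 16 > 14 and category IV > II → not eligible.

No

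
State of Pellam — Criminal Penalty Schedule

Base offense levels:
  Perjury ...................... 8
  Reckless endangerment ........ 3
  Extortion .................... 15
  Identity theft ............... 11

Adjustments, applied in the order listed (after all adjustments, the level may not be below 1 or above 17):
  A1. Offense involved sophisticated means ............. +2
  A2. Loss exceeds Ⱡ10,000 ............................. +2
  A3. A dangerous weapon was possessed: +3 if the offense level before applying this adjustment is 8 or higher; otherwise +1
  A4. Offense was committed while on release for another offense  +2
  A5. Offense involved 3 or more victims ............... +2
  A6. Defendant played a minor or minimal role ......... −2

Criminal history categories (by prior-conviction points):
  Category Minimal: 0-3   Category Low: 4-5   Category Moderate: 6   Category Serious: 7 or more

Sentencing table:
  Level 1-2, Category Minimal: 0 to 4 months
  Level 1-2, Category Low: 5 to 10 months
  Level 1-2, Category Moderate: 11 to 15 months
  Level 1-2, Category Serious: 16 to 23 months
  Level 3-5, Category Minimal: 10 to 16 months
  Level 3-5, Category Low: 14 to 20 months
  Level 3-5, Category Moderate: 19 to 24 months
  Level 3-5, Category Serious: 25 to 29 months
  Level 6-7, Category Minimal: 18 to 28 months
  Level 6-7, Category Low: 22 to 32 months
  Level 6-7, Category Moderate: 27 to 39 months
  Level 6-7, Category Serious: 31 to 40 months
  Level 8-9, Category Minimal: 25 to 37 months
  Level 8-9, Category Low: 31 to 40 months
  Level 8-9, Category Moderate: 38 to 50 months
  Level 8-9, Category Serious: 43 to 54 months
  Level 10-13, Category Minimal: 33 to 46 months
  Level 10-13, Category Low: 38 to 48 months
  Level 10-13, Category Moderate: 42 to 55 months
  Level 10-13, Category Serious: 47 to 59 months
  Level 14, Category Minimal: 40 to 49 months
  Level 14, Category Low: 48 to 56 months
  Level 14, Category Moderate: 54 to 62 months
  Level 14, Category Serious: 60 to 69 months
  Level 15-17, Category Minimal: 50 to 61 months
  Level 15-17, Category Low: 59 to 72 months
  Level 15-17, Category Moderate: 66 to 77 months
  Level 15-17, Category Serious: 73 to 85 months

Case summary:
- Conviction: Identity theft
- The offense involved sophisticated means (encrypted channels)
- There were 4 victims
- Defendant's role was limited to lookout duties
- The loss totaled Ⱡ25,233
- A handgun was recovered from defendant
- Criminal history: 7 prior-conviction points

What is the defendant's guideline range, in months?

Base offense level for identity theft: 11.
A1 applies: 11 + 2 = 13.
A2 applies: 13 + 2 = 15.
A3 applies (level before this adjustment is 15 ≥ 8, so +3): 15 + 3 = 18.
A5 applies: 18 + 2 = 20.
A6 applies: 20 − 2 = 18.
Level 18 exceeds the maximum of 17; capped at 17.
Final offense level: 17.
Criminal history: 7 prior points → Category Serious (7+).
Level 17 falls in the 15-17 band.
Grid: Level 15-17 × Category Serious = 73-85 months.

73-85 months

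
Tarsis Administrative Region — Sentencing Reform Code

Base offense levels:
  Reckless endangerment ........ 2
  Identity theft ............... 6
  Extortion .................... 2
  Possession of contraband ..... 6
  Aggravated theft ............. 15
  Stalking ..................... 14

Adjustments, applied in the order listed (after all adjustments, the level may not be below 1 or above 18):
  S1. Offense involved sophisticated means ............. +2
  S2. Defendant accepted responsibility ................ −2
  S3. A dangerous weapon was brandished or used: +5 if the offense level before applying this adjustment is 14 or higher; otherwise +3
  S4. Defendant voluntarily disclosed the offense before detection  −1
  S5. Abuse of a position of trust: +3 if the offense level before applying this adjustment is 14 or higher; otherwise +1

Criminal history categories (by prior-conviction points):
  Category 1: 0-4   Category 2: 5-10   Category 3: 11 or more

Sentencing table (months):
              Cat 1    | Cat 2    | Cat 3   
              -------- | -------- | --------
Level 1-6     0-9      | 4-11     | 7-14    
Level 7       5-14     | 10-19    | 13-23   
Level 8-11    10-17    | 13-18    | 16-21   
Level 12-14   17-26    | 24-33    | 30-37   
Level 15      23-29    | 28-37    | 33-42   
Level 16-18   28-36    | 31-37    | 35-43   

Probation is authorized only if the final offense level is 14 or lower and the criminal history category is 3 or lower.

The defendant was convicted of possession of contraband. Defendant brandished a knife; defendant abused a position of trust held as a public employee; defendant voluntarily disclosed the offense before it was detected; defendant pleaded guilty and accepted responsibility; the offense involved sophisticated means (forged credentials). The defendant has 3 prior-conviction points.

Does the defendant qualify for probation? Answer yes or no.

Yes

Base offense level for possession of contraband: 6.
S1 applies: 6 + 2 = 8.
S2 applies: 8 − 2 = 6.
S3 applies (level before this adjustment is 6 < 14, so +3): 6 + 3 = 9.
S4 applies: 9 − 1 = 8.
S5 applies (level before this adjustment is 8 < 14, so +1): 8 + 1 = 9.
Final offense level: 9.
Criminal history: 3 prior points → Category 1 (0-4).
Level 9 falls in the 8-11 band.
Grid: Level 8-11 × Category 1 = 10-17 months.
Probation check: level 9 ≤ 14 and category 1 ≤ 3 → eligible.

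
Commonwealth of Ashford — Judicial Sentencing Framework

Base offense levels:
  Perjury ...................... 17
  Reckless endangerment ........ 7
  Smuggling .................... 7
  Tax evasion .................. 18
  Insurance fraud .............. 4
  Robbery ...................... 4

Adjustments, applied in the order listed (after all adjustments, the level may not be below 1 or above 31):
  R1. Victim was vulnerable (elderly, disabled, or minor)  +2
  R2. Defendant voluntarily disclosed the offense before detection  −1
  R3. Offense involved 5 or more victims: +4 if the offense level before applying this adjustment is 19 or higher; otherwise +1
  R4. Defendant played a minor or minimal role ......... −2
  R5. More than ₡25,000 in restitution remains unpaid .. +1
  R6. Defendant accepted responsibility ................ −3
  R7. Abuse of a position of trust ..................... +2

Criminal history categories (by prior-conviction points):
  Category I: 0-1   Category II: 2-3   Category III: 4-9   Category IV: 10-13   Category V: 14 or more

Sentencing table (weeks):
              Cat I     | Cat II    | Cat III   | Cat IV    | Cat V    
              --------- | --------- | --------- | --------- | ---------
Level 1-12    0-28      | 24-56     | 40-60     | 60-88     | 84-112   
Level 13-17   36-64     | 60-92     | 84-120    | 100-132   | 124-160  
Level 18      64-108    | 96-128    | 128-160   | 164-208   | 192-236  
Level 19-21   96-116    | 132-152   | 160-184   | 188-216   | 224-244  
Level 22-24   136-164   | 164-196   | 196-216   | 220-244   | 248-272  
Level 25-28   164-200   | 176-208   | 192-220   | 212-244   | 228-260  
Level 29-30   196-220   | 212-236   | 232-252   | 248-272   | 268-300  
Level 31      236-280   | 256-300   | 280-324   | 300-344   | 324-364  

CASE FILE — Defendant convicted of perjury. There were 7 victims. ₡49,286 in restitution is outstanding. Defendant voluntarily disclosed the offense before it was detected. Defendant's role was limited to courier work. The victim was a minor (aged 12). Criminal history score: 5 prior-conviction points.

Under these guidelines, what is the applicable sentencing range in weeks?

Base offense level for perjury: 17.
R1 applies: 17 + 2 = 19.
R2 applies: 19 − 1 = 18.
R3 applies (level before this adjustment is 18 < 19, so +1): 18 + 1 = 19.
R4 applies: 19 − 2 = 17.
R5 applies: 17 + 1 = 18.
R7 does not apply.
Final offense level: 18.
Criminal history: 5 prior points → Category III (4-9).
Level 18 falls in the 18 band.
Grid: Level 18 × Category III = 128-160 weeks.

128-160 weeks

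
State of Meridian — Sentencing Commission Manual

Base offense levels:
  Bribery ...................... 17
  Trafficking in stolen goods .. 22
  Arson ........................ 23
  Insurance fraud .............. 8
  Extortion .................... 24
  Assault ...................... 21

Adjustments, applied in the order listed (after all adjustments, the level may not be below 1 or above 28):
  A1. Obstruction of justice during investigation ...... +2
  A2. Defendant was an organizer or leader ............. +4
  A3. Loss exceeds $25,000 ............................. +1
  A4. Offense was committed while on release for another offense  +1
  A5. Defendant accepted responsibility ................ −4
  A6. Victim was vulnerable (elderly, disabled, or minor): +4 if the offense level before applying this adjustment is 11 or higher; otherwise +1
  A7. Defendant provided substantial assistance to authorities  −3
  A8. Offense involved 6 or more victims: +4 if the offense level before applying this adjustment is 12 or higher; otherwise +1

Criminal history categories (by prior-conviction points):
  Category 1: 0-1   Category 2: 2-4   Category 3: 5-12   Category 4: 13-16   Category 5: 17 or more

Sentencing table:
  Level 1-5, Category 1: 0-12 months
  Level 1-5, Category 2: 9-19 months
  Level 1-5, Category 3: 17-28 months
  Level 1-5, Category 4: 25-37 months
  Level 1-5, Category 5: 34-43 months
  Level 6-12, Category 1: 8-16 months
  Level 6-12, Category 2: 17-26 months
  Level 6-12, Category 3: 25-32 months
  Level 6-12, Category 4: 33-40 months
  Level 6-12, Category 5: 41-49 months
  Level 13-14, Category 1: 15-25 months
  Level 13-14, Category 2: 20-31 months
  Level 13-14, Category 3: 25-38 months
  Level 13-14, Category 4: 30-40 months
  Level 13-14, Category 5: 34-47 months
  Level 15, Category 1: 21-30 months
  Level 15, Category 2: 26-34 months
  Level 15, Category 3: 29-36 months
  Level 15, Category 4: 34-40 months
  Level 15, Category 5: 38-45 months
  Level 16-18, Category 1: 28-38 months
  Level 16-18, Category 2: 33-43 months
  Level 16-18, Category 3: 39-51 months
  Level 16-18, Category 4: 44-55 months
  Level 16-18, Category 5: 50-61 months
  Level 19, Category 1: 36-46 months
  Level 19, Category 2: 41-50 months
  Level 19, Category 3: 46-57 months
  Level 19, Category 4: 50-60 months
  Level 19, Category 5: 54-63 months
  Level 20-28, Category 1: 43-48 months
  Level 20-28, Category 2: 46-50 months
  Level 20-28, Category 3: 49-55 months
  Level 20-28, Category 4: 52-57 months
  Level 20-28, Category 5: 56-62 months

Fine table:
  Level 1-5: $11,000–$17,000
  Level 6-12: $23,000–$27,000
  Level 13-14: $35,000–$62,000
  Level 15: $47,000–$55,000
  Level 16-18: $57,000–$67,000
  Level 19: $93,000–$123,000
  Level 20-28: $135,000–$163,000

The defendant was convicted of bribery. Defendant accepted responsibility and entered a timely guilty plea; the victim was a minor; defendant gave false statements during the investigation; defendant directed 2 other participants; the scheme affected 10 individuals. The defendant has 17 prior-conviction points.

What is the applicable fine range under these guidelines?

$135,000–$163,000

Base offense level for bribery: 17.
A1 applies: 17 + 2 = 19.
A2 applies: 19 + 4 = 23.
A3 does not apply.
A5 applies: 23 − 4 = 19.
A6 applies (level before this adjustment is 19 ≥ 11, so +4): 19 + 4 = 23.
A7 does not apply.
A8 applies (level before this adjustment is 23 ≥ 12, so +4): 23 + 4 = 27.
Final offense level: 27.
Level 27 falls in the 20-28 band.
Fine table: Level 20-28 → $135,000–$163,000.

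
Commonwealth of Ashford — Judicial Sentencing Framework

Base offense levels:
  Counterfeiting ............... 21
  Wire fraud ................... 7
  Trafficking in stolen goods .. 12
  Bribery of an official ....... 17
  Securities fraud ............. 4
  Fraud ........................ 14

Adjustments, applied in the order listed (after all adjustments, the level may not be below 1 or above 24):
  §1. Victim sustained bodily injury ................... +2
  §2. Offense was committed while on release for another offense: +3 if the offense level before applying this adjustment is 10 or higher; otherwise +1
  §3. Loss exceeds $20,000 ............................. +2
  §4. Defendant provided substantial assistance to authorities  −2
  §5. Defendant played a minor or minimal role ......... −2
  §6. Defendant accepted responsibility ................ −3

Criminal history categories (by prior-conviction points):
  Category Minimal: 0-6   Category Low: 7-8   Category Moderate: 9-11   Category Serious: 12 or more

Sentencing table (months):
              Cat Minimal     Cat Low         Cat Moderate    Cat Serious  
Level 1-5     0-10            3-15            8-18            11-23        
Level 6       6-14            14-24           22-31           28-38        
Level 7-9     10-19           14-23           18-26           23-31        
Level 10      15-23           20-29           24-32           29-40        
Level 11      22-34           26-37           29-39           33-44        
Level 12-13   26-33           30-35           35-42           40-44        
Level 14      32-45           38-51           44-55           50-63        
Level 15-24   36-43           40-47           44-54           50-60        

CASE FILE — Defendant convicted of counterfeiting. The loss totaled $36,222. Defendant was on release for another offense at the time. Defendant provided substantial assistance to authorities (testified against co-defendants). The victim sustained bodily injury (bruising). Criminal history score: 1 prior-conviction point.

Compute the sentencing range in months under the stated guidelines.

36-43 months

Base offense level for counterfeiting: 21.
§1 applies: 21 + 2 = 23.
§2 applies (level before this adjustment is 23 ≥ 10, so +3): 23 + 3 = 26.
§3 applies: 26 + 2 = 28.
§4 applies: 28 − 2 = 26.
§6 does not apply.
Level 26 exceeds the maximum of 24; capped at 24.
Final offense level: 24.
Criminal history: 1 prior point → Category Minimal (0-6).
Level 24 falls in the 15-24 band.
Grid: Level 15-24 × Category Minimal = 36-43 months.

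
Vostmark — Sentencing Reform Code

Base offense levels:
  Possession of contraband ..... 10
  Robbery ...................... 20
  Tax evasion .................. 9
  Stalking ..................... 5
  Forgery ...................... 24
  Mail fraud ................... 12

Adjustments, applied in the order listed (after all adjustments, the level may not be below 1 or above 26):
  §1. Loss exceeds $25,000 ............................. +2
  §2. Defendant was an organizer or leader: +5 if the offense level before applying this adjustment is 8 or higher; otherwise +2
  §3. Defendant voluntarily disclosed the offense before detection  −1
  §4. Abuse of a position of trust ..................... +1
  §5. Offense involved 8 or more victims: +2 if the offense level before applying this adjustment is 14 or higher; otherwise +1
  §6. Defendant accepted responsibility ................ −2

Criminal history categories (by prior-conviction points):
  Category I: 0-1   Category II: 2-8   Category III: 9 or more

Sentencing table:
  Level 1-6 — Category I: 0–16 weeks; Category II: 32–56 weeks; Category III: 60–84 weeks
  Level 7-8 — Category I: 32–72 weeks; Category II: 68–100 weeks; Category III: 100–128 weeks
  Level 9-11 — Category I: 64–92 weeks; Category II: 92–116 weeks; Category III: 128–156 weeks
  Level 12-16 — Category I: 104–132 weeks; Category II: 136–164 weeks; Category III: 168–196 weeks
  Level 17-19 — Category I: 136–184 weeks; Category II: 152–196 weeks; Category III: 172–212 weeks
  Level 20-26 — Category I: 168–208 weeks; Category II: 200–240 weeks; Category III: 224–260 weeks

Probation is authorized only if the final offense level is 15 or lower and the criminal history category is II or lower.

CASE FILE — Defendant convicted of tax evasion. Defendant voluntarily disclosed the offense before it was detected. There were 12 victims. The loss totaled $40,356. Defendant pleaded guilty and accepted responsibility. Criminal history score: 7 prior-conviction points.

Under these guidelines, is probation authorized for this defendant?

Base offense level for tax evasion: 9.
§1 applies: 9 + 2 = 11.
§2 does not apply.
§3 applies: 11 − 1 = 10.
§5 applies (level before this adjustment is 10 < 14, so +1): 10 + 1 = 11.
§6 applies: 11 − 2 = 9.
Final offense level: 9.
Criminal history: 7 prior points → Category II (2-8).
Level 9 falls in the 9-11 band.
Grid: Level 9-11 × Category II = 92-116 weeks.
Probation check: level 9 ≤ 15 and category II ≤ II → eligible.

Yes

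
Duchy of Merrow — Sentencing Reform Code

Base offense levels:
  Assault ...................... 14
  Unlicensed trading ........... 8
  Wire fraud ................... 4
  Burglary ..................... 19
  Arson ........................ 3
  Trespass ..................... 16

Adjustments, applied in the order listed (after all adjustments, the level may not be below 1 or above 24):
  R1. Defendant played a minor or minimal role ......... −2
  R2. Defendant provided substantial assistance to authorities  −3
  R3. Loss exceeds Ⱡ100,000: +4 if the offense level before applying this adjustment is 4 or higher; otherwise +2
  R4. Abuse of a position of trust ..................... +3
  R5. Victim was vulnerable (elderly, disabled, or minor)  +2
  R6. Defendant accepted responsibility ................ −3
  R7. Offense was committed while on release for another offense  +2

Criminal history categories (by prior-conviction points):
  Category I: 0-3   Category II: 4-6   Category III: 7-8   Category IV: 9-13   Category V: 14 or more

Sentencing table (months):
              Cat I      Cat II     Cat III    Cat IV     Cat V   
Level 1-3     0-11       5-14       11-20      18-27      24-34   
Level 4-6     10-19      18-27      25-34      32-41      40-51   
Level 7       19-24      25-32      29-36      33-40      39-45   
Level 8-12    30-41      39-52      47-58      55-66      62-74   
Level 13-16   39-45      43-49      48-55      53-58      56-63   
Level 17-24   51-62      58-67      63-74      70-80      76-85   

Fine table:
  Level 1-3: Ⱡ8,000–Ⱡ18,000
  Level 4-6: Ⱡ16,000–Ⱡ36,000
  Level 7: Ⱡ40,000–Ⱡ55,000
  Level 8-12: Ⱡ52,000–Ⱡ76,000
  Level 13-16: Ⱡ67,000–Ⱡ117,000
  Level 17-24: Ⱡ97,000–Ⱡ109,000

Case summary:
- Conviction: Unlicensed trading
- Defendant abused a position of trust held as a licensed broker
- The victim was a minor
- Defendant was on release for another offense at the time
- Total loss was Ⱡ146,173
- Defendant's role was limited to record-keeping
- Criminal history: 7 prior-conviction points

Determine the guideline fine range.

Base offense level for unlicensed trading: 8.
R1 applies: 8 − 2 = 6.
R3 applies (level before this adjustment is 6 ≥ 4, so +4): 6 + 4 = 10.
R4 applies: 10 + 3 = 13.
R5 applies: 13 + 2 = 15.
R6 does not apply.
R7 applies: 15 + 2 = 17.
Final offense level: 17.
Level 17 falls in the 17-24 band.
Fine table: Level 17-24 → Ⱡ97,000–Ⱡ109,000.

Ⱡ97,000–Ⱡ109,000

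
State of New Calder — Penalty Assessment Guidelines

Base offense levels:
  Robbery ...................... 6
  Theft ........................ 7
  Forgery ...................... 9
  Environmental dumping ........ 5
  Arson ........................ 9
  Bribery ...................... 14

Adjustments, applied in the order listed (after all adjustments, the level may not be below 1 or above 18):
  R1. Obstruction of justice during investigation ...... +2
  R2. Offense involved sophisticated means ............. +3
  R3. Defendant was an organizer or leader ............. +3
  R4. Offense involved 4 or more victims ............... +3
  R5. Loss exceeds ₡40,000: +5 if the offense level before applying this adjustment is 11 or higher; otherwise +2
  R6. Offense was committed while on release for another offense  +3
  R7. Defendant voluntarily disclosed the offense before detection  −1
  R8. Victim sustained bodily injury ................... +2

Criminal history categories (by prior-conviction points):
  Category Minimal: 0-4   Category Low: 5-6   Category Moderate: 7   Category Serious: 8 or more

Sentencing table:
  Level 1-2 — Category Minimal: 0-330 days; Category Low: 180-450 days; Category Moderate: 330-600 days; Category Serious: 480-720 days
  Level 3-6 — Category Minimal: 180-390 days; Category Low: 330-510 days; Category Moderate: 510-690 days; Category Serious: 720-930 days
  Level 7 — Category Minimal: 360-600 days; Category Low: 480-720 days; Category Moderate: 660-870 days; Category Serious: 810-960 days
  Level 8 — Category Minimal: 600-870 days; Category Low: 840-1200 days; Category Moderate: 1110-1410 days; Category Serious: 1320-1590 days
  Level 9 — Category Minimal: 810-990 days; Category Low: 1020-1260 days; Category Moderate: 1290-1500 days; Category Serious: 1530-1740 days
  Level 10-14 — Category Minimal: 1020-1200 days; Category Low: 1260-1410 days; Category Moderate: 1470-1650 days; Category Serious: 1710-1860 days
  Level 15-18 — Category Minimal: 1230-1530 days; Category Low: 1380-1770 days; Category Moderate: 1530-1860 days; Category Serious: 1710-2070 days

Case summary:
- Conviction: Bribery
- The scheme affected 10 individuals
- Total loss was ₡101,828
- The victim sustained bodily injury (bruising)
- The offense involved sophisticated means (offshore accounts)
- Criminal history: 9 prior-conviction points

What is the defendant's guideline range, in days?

Base offense level for bribery: 14.
R2 applies: 14 + 3 = 17.
R4 applies: 17 + 3 = 20.
R5 applies (level before this adjustment is 20 ≥ 11, so +5): 20 + 5 = 25.
R8 applies: 25 + 2 = 27.
Level 27 exceeds the maximum of 18; capped at 18.
Final offense level: 18.
Criminal history: 9 prior points → Category Serious (8+).
Level 18 falls in the 15-18 band.
Grid: Level 15-18 × Category Serious = 1710-2070 days.

1710-2070 days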